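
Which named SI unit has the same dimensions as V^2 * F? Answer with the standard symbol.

V = W/A (potential = power per current),
    = kg·m²·s⁻³·A⁻¹.
So V² = kg²·m⁴·s⁻⁶·A⁻².
F = C/V (capacitance = charge per voltage),
    = A·s/(kg·m²·s⁻³·A⁻¹) (substituting C and V),
    = kg⁻¹·m⁻²·s⁴·A².
Combining: V²·F = (kg²·m⁴·s⁻⁶·A⁻²) · (kg⁻¹·m⁻²·s⁴·A²) = kg·m²·s⁻².
kg·m²·s⁻² is the base-SI form of the joule.

J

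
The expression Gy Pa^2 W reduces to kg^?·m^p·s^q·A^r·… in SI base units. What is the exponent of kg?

Gy = J/kg (absorbed dose = energy per mass),
    = m²·s⁻².
Pa = N/m² (pressure = force per area),
    = kg·m⁻¹·s⁻².
So Pa² = kg²·m⁻²·s⁻⁴.
W = J/s (power = energy per time),
    = kg·m²·s⁻³.
Combining: Gy·Pa²·W = (m²·s⁻²) · (kg²·m⁻²·s⁻⁴) · (kg·m²·s⁻³) = kg³·m²·s⁻⁹.
The exponent of kg is 3.

3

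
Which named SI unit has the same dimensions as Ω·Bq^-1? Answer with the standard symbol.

Ω = V/A (resistance = voltage per current),
    = kg·m²·s⁻³·A⁻².
Bq = 1/s = s⁻¹ (activity is decays per second).
So Bq⁻¹ = s.
Combining: Ω·Bq⁻¹ = (kg·m²·s⁻³·A⁻²) · s = kg·m²·s⁻²·A⁻².
kg·m²·s⁻²·A⁻² is the base-SI form of the henry.

H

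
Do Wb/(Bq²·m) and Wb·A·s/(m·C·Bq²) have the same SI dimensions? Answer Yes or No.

Left side:
  Bq = 1/s = s⁻¹ (activity is decays per second).
  So Bq⁻² = s².
  Wb = V·s (flux: a volt is a weber per second),
      = kg·m²·s⁻²·A⁻¹.
  Combining: Bq⁻²·Wb·m⁻¹ = s² · (kg·m²·s⁻²·A⁻¹) · m⁻¹ = kg·m·A⁻¹.
Right side:
  Wb = V·s (flux: a volt is a weber per second),
      = kg·m²·s⁻²·A⁻¹.
  C = A·s = s·A (charge = current × time).
  So C⁻¹ = s⁻¹·A⁻¹.
  Bq = 1/s = s⁻¹ (activity is decays per second).
  So Bq⁻² = s².
  Combining: Wb·m⁻¹·C⁻¹·A·Bq⁻²·s = (kg·m²·s⁻²·A⁻¹) · m⁻¹ · (s⁻¹·A⁻¹) · A · s² · s = kg·m·A⁻¹.
Both reduce to kg·m·A⁻¹.

Yes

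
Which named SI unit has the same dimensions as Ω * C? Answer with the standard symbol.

Ω = kg·m²·s⁻³·A⁻².
C = s·A.
Combining: Ω·C = (kg·m²·s⁻³·A⁻²) · (s·A) = kg·m²·s⁻²·A⁻¹.
kg·m²·s⁻²·A⁻¹ is the base-SI form of the weber.

Wb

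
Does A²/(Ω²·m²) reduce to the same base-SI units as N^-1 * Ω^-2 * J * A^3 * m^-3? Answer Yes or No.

Left side:
  Ω = kg·m²·s⁻³·A⁻².
  So Ω⁻² = kg⁻²·m⁻⁴·s⁶·A⁴.
  Combining: A²·Ω⁻²·m⁻² = A² · (kg⁻²·m⁻⁴·s⁶·A⁴) · m⁻² = kg⁻²·m⁻⁶·s⁶·A⁶.
Right side:
  N = kg·m/s² = kg·m·s⁻² (force = mass × acceleration).
  So N⁻¹ = kg⁻¹·m⁻¹·s².
  Ω = V/A (resistance = voltage per current),
      = kg·m²·s⁻³·A⁻².
  So Ω⁻² = kg⁻²·m⁻⁴·s⁶·A⁴.
  J = N·m (work = force × distance),
      = kg·m²·s⁻².
  Combining: N⁻¹·Ω⁻²·J·A³·m⁻³ = (kg⁻¹·m⁻¹·s²) · (kg⁻²·m⁻⁴·s⁶·A⁴) · (kg·m²·s⁻²) · A³ · m⁻³ = kg⁻²·m⁻⁶·s⁶·A⁷.
Left is kg⁻²·m⁻⁶·s⁶·A⁶; right is kg⁻²·m⁻⁶·s⁶·A⁷ — different.

No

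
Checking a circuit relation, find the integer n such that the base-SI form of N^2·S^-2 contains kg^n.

4

N = kg·m·s⁻².
So N² = kg²·m²·s⁻⁴.
S = kg⁻¹·m⁻²·s³·A².
So S⁻² = kg²·m⁴·s⁻⁶·A⁻⁴.
Combining: N²·S⁻² = (kg²·m²·s⁻⁴) · (kg²·m⁴·s⁻⁶·A⁻⁴) = kg⁴·m⁶·s⁻¹⁰·A⁻⁴.
The exponent of kg is 4.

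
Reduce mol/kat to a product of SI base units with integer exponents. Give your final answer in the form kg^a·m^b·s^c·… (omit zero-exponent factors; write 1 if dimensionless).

kat = mol/s = s⁻¹·mol (catalytic activity).
So kat⁻¹ = s·mol⁻¹.
Combining: mol·kat⁻¹ = mol · (s·mol⁻¹) = s.

s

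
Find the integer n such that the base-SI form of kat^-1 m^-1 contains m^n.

kat = mol/s = s⁻¹·mol (catalytic activity).
So kat⁻¹ = s·mol⁻¹.
Combining: kat⁻¹·m⁻¹ = (s·mol⁻¹) · m⁻¹ = m⁻¹·s·mol⁻¹.
The exponent of m is -1.

-1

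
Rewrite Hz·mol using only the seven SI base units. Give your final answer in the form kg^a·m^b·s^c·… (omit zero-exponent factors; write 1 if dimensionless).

Hz = 1/s = s⁻¹ (frequency is cycles per second).
Combining: Hz·mol = s⁻¹ · mol = s⁻¹·mol.

s⁻¹·mol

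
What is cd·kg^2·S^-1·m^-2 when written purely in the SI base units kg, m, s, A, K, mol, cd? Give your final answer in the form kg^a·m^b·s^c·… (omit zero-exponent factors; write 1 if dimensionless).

kg³·s⁻³·A⁻²·cd

S = 1/Ω (conductance is reciprocal resistance),
    = kg⁻¹·m⁻²·s³·A².
So S⁻¹ = kg·m²·s⁻³·A⁻².
Combining: cd·kg²·S⁻¹·m⁻² = cd · kg² · (kg·m²·s⁻³·A⁻²) · m⁻² = kg³·s⁻³·A⁻²·cd.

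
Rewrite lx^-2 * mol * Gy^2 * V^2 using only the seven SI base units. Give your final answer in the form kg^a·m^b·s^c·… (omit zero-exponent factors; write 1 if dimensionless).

lx = lm/m² (illuminance = luminous flux per area),
    = m⁻²·cd.
So lx⁻² = m⁴·cd⁻².
Gy = J/kg (absorbed dose = energy per mass),
    = m²·s⁻².
So Gy² = m⁴·s⁻⁴.
V = W/A (potential = power per current),
    = kg·m²·s⁻³·A⁻¹.
So V² = kg²·m⁴·s⁻⁶·A⁻².
Combining: lx⁻²·mol·Gy²·V² = (m⁴·cd⁻²) · mol · (m⁴·s⁻⁴) · (kg²·m⁴·s⁻⁶·A⁻²) = kg²·m¹²·s⁻¹⁰·A⁻²·mol·cd⁻².

kg²·m¹²·s⁻¹⁰·A⁻²·mol·cd⁻²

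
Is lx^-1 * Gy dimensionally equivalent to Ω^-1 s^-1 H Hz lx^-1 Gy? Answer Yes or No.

Left side:
  lx = lm/m² (illuminance = luminous flux per area),
      = m⁻²·cd.
  So lx⁻¹ = m²·cd⁻¹.
  Gy = J/kg (absorbed dose = energy per mass),
      = m²·s⁻².
  Combining: lx⁻¹·Gy = (m²·cd⁻¹) · (m²·s⁻²) = m⁴·s⁻²·cd⁻¹.
Right side:
  Ω = kg·m²·s⁻³·A⁻².
  So Ω⁻¹ = kg⁻¹·m⁻²·s³·A².
  H = kg·m²·s⁻²·A⁻².
  Hz = s⁻¹.
  lx = m⁻²·cd.
  So lx⁻¹ = m²·cd⁻¹.
  Gy = m²·s⁻².
  Combining: Ω⁻¹·s⁻¹·H·Hz·lx⁻¹·Gy = (kg⁻¹·m⁻²·s³·A²) · s⁻¹ · (kg·m²·s⁻²·A⁻²) · s⁻¹ · (m²·cd⁻¹) · (m²·s⁻²) = m⁴·s⁻³·cd⁻¹.
Left is m⁴·s⁻²·cd⁻¹; right is m⁴·s⁻³·cd⁻¹ — different.

No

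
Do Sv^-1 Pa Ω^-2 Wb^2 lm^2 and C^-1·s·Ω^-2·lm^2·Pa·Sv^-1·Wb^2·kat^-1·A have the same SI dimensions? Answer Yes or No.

Left side:
  Sv = J/kg (equivalent dose = energy per mass),
      = m²·s⁻².
  So Sv⁻¹ = m⁻²·s².
  Pa = N/m² (pressure = force per area),
      = kg·m⁻¹·s⁻².
  Ω = V/A (resistance = voltage per current),
      = kg·m²·s⁻³·A⁻².
  So Ω⁻² = kg⁻²·m⁻⁴·s⁶·A⁴.
  Wb = V·s (flux: a volt is a weber per second),
      = kg·m²·s⁻²·A⁻¹.
  So Wb² = kg²·m⁴·s⁻⁴·A⁻².
  lm = cd·sr = cd (luminous flux; sr is dimensionless).
  So lm² = cd².
  Combining: Sv⁻¹·Pa·Ω⁻²·Wb²·lm² = (m⁻²·s²) · (kg·m⁻¹·s⁻²) · (kg⁻²·m⁻⁴·s⁶·A⁴) · (kg²·m⁴·s⁻⁴·A⁻²) · cd² = kg·m⁻³·s²·A²·cd².
Right side:
  C = A·s = s·A (charge = current × time).
  So C⁻¹ = s⁻¹·A⁻¹.
  Ω = V/A (resistance = voltage per current),
      = kg·m²·s⁻³·A⁻².
  So Ω⁻² = kg⁻²·m⁻⁴·s⁶·A⁴.
  lm = cd·sr = cd (luminous flux; sr is dimensionless).
  So lm² = cd².
  Pa = N/m² (pressure = force per area),
      = kg·m⁻¹·s⁻².
  Sv = J/kg (equivalent dose = energy per mass),
      = m²·s⁻².
  So Sv⁻¹ = m⁻²·s².
  Wb = V·s (flux: a volt is a weber per second),
      = kg·m²·s⁻²·A⁻¹.
  So Wb² = kg²·m⁴·s⁻⁴·A⁻².
  kat = mol/s = s⁻¹·mol (catalytic activity).
  So kat⁻¹ = s·mol⁻¹.
  Combining: C⁻¹·s·Ω⁻²·lm²·Pa·Sv⁻¹·Wb²·kat⁻¹·A = (s⁻¹·A⁻¹) · s · (kg⁻²·m⁻⁴·s⁶·A⁴) · cd² · (kg·m⁻¹·s⁻²) · (m⁻²·s²) · (kg²·m⁴·s⁻⁴·A⁻²) · (s·mol⁻¹) · A = kg·m⁻³·s³·A²·mol⁻¹·cd².
Left is kg·m⁻³·s²·A²·cd²; right is kg·m⁻³·s³·A²·mol⁻¹·cd² — different.

No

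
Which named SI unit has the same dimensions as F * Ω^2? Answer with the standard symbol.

F = C/V (capacitance = charge per voltage),
    = A·s/(kg·m²·s⁻³·A⁻¹) (substituting C and V),
    = kg⁻¹·m⁻²·s⁴·A².
Ω = V/A (resistance = voltage per current),
    = kg·m²·s⁻³·A⁻².
So Ω² = kg²·m⁴·s⁻⁶·A⁻⁴.
Combining: F·Ω² = (kg⁻¹·m⁻²·s⁴·A²) · (kg²·m⁴·s⁻⁶·A⁻⁴) = kg·m²·s⁻²·A⁻².
kg·m²·s⁻²·A⁻² is the base-SI form of the henry.

H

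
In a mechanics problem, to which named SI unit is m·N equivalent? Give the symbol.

N = kg·m/s² = kg·m·s⁻² (force = mass × acceleration).
Combining: m·N = m · (kg·m·s⁻²) = kg·m²·s⁻².
kg·m²·s⁻² is the base-SI form of the joule.

J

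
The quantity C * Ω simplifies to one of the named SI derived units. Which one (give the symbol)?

C = s·A.
Ω = kg·m²·s⁻³·A⁻².
Combining: C·Ω = (s·A) · (kg·m²·s⁻³·A⁻²) = kg·m²·s⁻²·A⁻¹.
kg·m²·s⁻²·A⁻¹ is the base-SI form of the weber.

Wb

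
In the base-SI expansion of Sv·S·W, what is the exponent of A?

2

Sv = m²·s⁻².
S = kg⁻¹·m⁻²·s³·A².
W = kg·m²·s⁻³.
Combining: Sv·S·W = (m²·s⁻²) · (kg⁻¹·m⁻²·s³·A²) · (kg·m²·s⁻³) = m²·s⁻²·A².
The exponent of A is 2.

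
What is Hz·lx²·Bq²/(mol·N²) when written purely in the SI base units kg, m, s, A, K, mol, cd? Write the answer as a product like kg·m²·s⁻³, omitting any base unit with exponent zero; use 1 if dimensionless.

kg⁻²·m⁻⁶·s·mol⁻¹·cd²

Hz = s⁻¹.
lx = m⁻²·cd.
So lx² = m⁻⁴·cd².
N = kg·m·s⁻².
So N⁻² = kg⁻²·m⁻²·s⁴.
Bq = s⁻¹.
So Bq² = s⁻².
Combining: Hz·lx²·mol⁻¹·N⁻²·Bq² = s⁻¹ · (m⁻⁴·cd²) · mol⁻¹ · (kg⁻²·m⁻²·s⁴) · s⁻² = kg⁻²·m⁻⁶·s·mol⁻¹·cd².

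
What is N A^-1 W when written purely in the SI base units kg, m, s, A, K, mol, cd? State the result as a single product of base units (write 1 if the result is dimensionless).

N = kg·m/s² = kg·m·s⁻² (force = mass × acceleration).
W = J/s (power = energy per time),
    = kg·m²·s⁻³.
Combining: N·A⁻¹·W = (kg·m·s⁻²) · A⁻¹ · (kg·m²·s⁻³) = kg²·m³·s⁻⁵·A⁻¹.

kg²·m³·s⁻⁵·A⁻¹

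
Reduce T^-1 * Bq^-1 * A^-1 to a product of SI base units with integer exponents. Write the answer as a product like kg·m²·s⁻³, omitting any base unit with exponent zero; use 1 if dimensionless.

kg⁻¹·s³

T = Wb/m² (flux density = flux per area),
    = kg·s⁻²·A⁻¹.
So T⁻¹ = kg⁻¹·s²·A.
Bq = 1/s = s⁻¹ (activity is decays per second).
So Bq⁻¹ = s.
Combining: T⁻¹·Bq⁻¹·A⁻¹ = (kg⁻¹·s²·A) · s · A⁻¹ = kg⁻¹·s³.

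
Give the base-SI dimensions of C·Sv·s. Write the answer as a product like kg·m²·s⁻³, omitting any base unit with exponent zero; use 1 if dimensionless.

C = s·A.
Sv = m²·s⁻².
Combining: C·Sv·s = (s·A) · (m²·s⁻²) · s = m²·A.

m²·A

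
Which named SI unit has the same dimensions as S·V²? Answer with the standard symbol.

W

S = 1/Ω (conductance is reciprocal resistance),
    = kg⁻¹·m⁻²·s³·A².
V = W/A (potential = power per current),
    = kg·m²·s⁻³·A⁻¹.
So V² = kg²·m⁴·s⁻⁶·A⁻².
Combining: S·V² = (kg⁻¹·m⁻²·s³·A²) · (kg²·m⁴·s⁻⁶·A⁻²) = kg·m²·s⁻³.
kg·m²·s⁻³ is the base-SI form of the watt.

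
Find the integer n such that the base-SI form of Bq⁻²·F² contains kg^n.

-2

Bq = 1/s = s⁻¹ (activity is decays per second).
So Bq⁻² = s².
F = C/V (capacitance = charge per voltage),
    = A·s/(kg·m²·s⁻³·A⁻¹) (substituting C and V),
    = kg⁻¹·m⁻²·s⁴·A².
So F² = kg⁻²·m⁻⁴·s⁸·A⁴.
Combining: Bq⁻²·F² = s² · (kg⁻²·m⁻⁴·s⁸·A⁴) = kg⁻²·m⁻⁴·s¹⁰·A⁴.
The exponent of kg is -2.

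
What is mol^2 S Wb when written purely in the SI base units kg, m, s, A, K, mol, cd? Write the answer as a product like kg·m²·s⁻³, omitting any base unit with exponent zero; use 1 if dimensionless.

S = 1/Ω (conductance is reciprocal resistance),
    = kg⁻¹·m⁻²·s³·A².
Wb = V·s (flux: a volt is a weber per second),
    = kg·m²·s⁻²·A⁻¹.
Combining: mol²·S·Wb = mol² · (kg⁻¹·m⁻²·s³·A²) · (kg·m²·s⁻²·A⁻¹) = s·A·mol².

s·A·mol²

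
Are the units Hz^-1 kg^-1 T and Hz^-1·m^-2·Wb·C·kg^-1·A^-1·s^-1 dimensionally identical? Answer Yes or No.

Left side:
  Hz = 1/s = s⁻¹ (frequency is cycles per second).
  So Hz⁻¹ = s.
  T = Wb/m² (flux density = flux per area),
      = kg·s⁻²·A⁻¹.
  Combining: Hz⁻¹·kg⁻¹·T = s · kg⁻¹ · (kg·s⁻²·A⁻¹) = s⁻¹·A⁻¹.
Right side:
  Hz = 1/s = s⁻¹ (frequency is cycles per second).
  So Hz⁻¹ = s.
  Wb = V·s (flux: a volt is a weber per second),
      = kg·m²·s⁻²·A⁻¹.
  C = A·s = s·A (charge = current × time).
  Combining: Hz⁻¹·m⁻²·Wb·C·kg⁻¹·A⁻¹·s⁻¹ = s · m⁻² · (kg·m²·s⁻²·A⁻¹) · (s·A) · kg⁻¹ · A⁻¹ · s⁻¹ = s⁻¹·A⁻¹.
Both reduce to s⁻¹·A⁻¹.

Yes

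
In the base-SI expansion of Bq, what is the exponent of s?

-1

Bq = s⁻¹.
The exponent of s is -1.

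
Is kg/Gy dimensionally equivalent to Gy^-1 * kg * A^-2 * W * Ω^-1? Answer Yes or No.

Yes

Left side:
  Gy = J/kg (absorbed dose = energy per mass),
      = m²·s⁻².
  So Gy⁻¹ = m⁻²·s².
  Combining: kg·Gy⁻¹ = kg · (m⁻²·s²) = kg·m⁻²·s².
Right side:
  Gy = J/kg (absorbed dose = energy per mass),
      = m²·s⁻².
  So Gy⁻¹ = m⁻²·s².
  W = J/s (power = energy per time),
      = kg·m²·s⁻³.
  Ω = V/A (resistance = voltage per current),
      = kg·m²·s⁻³·A⁻².
  So Ω⁻¹ = kg⁻¹·m⁻²·s³·A².
  Combining: Gy⁻¹·kg·A⁻²·W·Ω⁻¹ = (m⁻²·s²) · kg · A⁻² · (kg·m²·s⁻³) · (kg⁻¹·m⁻²·s³·A²) = kg·m⁻²·s².
Both reduce to kg·m⁻²·s².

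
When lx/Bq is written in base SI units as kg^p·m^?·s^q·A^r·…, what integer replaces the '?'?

lx = m⁻²·cd.
Bq = s⁻¹.
So Bq⁻¹ = s.
Combining: lx·Bq⁻¹ = (m⁻²·cd) · s = m⁻²·s·cd.
The exponent of m is -2.

-2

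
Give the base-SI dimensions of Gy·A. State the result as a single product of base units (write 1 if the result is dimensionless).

Gy = m²·s⁻².
Combining: Gy·A = (m²·s⁻²) · A = m²·s⁻²·A.

m²·s⁻²·A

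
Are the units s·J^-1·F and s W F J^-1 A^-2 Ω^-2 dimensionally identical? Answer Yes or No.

Left side:
  J = N·m (work = force × distance),
      = kg·m²·s⁻².
  So J⁻¹ = kg⁻¹·m⁻²·s².
  F = C/V (capacitance = charge per voltage),
      = A·s/(kg·m²·s⁻³·A⁻¹) (substituting C and V),
      = kg⁻¹·m⁻²·s⁴·A².
  Combining: s·J⁻¹·F = s · (kg⁻¹·m⁻²·s²) · (kg⁻¹·m⁻²·s⁴·A²) = kg⁻²·m⁻⁴·s⁷·A².
Right side:
  W = J/s (power = energy per time),
      = kg·m²·s⁻³.
  F = C/V (capacitance = charge per voltage),
      = A·s/(kg·m²·s⁻³·A⁻¹) (substituting C and V),
      = kg⁻¹·m⁻²·s⁴·A².
  J = N·m (work = force × distance),
      = kg·m²·s⁻².
  So J⁻¹ = kg⁻¹·m⁻²·s².
  Ω = V/A (resistance = voltage per current),
      = kg·m²·s⁻³·A⁻².
  So Ω⁻² = kg⁻²·m⁻⁴·s⁶·A⁴.
  Combining: s·W·F·J⁻¹·A⁻²·Ω⁻² = s · (kg·m²·s⁻³) · (kg⁻¹·m⁻²·s⁴·A²) · (kg⁻¹·m⁻²·s²) · A⁻² · (kg⁻²·m⁻⁴·s⁶·A⁴) = kg⁻³·m⁻⁶·s¹⁰·A⁴.
Left is kg⁻²·m⁻⁴·s⁷·A²; right is kg⁻³·m⁻⁶·s¹⁰·A⁴ — different.

No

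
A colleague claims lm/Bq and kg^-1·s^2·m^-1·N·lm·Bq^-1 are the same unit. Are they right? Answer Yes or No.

Yes

Left side:
  Bq = 1/s = s⁻¹ (activity is decays per second).
  So Bq⁻¹ = s.
  lm = cd·sr = cd (luminous flux; sr is dimensionless).
  Combining: Bq⁻¹·lm = s · cd = s·cd.
Right side:
  N = kg·m·s⁻².
  lm = cd.
  Bq = s⁻¹.
  So Bq⁻¹ = s.
  Combining: kg⁻¹·s²·m⁻¹·N·lm·Bq⁻¹ = kg⁻¹ · s² · m⁻¹ · (kg·m·s⁻²) · cd · s = s·cd.
Both reduce to s·cd.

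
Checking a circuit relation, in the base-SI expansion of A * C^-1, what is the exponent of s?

-1

C = A·s = s·A (charge = current × time).
So C⁻¹ = s⁻¹·A⁻¹.
Combining: A·C⁻¹ = A · (s⁻¹·A⁻¹) = s⁻¹.
The exponent of s is -1.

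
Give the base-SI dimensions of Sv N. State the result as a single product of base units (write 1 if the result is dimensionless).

Sv = J/kg (equivalent dose = energy per mass),
    = m²·s⁻².
N = kg·m/s² = kg·m·s⁻² (force = mass × acceleration).
Combining: Sv·N = (m²·s⁻²) · (kg·m·s⁻²) = kg·m³·s⁻⁴.

kg·m³·s⁻⁴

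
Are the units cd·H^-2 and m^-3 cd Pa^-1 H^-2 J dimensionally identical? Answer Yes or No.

Left side:
  H = Wb/A (inductance = flux per current),
      = kg·m²·s⁻²·A⁻².
  So H⁻² = kg⁻²·m⁻⁴·s⁴·A⁴.
  Combining: cd·H⁻² = cd · (kg⁻²·m⁻⁴·s⁴·A⁴) = kg⁻²·m⁻⁴·s⁴·A⁴·cd.
Right side:
  Pa = N/m² (pressure = force per area),
      = kg·m⁻¹·s⁻².
  So Pa⁻¹ = kg⁻¹·m·s².
  H = Wb/A (inductance = flux per current),
      = kg·m²·s⁻²·A⁻².
  So H⁻² = kg⁻²·m⁻⁴·s⁴·A⁴.
  J = N·m (work = force × distance),
      = kg·m²·s⁻².
  Combining: m⁻³·cd·Pa⁻¹·H⁻²·J = m⁻³ · cd · (kg⁻¹·m·s²) · (kg⁻²·m⁻⁴·s⁴·A⁴) · (kg·m²·s⁻²) = kg⁻²·m⁻⁴·s⁴·A⁴·cd.
Both reduce to kg⁻²·m⁻⁴·s⁴·A⁴·cd.

Yes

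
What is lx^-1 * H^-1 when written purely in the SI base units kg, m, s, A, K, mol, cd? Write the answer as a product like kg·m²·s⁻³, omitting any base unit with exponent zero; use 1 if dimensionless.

lx = m⁻²·cd.
So lx⁻¹ = m²·cd⁻¹.
H = kg·m²·s⁻²·A⁻².
So H⁻¹ = kg⁻¹·m⁻²·s²·A².
Combining: lx⁻¹·H⁻¹ = (m²·cd⁻¹) · (kg⁻¹·m⁻²·s²·A²) = kg⁻¹·s²·A²·cd⁻¹.

kg⁻¹·s²·A²·cd⁻¹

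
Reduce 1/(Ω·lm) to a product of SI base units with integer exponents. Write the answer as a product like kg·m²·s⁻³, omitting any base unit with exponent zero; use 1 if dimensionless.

kg⁻¹·m⁻²·s³·A²·cd⁻¹

Ω = kg·m²·s⁻³·A⁻².
So Ω⁻¹ = kg⁻¹·m⁻²·s³·A².
lm = cd.
So lm⁻¹ = cd⁻¹.
Combining: Ω⁻¹·lm⁻¹ = (kg⁻¹·m⁻²·s³·A²) · cd⁻¹ = kg⁻¹·m⁻²·s³·A²·cd⁻¹.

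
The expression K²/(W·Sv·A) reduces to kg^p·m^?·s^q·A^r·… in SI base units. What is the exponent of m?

W = J/s (power = energy per time),
    = kg·m²·s⁻³.
So W⁻¹ = kg⁻¹·m⁻²·s³.
Sv = J/kg (equivalent dose = energy per mass),
    = m²·s⁻².
So Sv⁻¹ = m⁻²·s².
Combining: W⁻¹·Sv⁻¹·A⁻¹·K² = (kg⁻¹·m⁻²·s³) · (m⁻²·s²) · A⁻¹ · K² = kg⁻¹·m⁻⁴·s⁵·A⁻¹·K².
The exponent of m is -4.

-4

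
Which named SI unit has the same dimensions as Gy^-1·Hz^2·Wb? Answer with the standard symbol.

T

Gy = m²·s⁻².
So Gy⁻¹ = m⁻²·s².
Hz = s⁻¹.
So Hz² = s⁻².
Wb = kg·m²·s⁻²·A⁻¹.
Combining: Gy⁻¹·Hz²·Wb = (m⁻²·s²) · s⁻² · (kg·m²·s⁻²·A⁻¹) = kg·s⁻²·A⁻¹.
kg·s⁻²·A⁻¹ is the base-SI form of the tesla.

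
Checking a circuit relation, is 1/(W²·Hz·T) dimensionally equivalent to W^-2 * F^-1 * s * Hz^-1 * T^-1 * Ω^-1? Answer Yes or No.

Yes

Left side:
  W = kg·m²·s⁻³.
  So W⁻² = kg⁻²·m⁻⁴·s⁶.
  Hz = s⁻¹.
  So Hz⁻¹ = s.
  T = kg·s⁻²·A⁻¹.
  So T⁻¹ = kg⁻¹·s²·A.
  Combining: W⁻²·Hz⁻¹·T⁻¹ = (kg⁻²·m⁻⁴·s⁶) · s · (kg⁻¹·s²·A) = kg⁻³·m⁻⁴·s⁹·A.
Right side:
  W = J/s (power = energy per time),
      = kg·m²·s⁻³.
  So W⁻² = kg⁻²·m⁻⁴·s⁶.
  F = C/V (capacitance = charge per voltage),
      = A·s/(kg·m²·s⁻³·A⁻¹) (substituting C and V),
      = kg⁻¹·m⁻²·s⁴·A².
  So F⁻¹ = kg·m²·s⁻⁴·A⁻².
  Hz = 1/s = s⁻¹ (frequency is cycles per second).
  So Hz⁻¹ = s.
  T = Wb/m² (flux density = flux per area),
      = kg·s⁻²·A⁻¹.
  So T⁻¹ = kg⁻¹·s²·A.
  Ω = V/A (resistance = voltage per current),
      = kg·m²·s⁻³·A⁻².
  So Ω⁻¹ = kg⁻¹·m⁻²·s³·A².
  Combining: W⁻²·F⁻¹·s·Hz⁻¹·T⁻¹·Ω⁻¹ = (kg⁻²·m⁻⁴·s⁶) · (kg·m²·s⁻⁴·A⁻²) · s · s · (kg⁻¹·s²·A) · (kg⁻¹·m⁻²·s³·A²) = kg⁻³·m⁻⁴·s⁹·A.
Both reduce to kg⁻³·m⁻⁴·s⁹·A.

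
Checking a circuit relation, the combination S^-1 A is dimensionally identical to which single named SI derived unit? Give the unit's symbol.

V

S = 1/Ω (conductance is reciprocal resistance),
    = kg⁻¹·m⁻²·s³·A².
So S⁻¹ = kg·m²·s⁻³·A⁻².
Combining: S⁻¹·A = (kg·m²·s⁻³·A⁻²) · A = kg·m²·s⁻³·A⁻¹.
kg·m²·s⁻³·A⁻¹ is the base-SI form of the volt.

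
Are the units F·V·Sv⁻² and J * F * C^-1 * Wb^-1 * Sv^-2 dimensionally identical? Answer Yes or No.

No

Left side:
  F = C/V (capacitance = charge per voltage),
      = A·s/(kg·m²·s⁻³·A⁻¹) (substituting C and V),
      = kg⁻¹·m⁻²·s⁴·A².
  V = W/A (potential = power per current),
      = kg·m²·s⁻³·A⁻¹.
  Sv = J/kg (equivalent dose = energy per mass),
      = m²·s⁻².
  So Sv⁻² = m⁻⁴·s⁴.
  Combining: F·V·Sv⁻² = (kg⁻¹·m⁻²·s⁴·A²) · (kg·m²·s⁻³·A⁻¹) · (m⁻⁴·s⁴) = m⁻⁴·s⁵·A.
Right side:
  J = kg·m²·s⁻².
  F = kg⁻¹·m⁻²·s⁴·A².
  C = s·A.
  So C⁻¹ = s⁻¹·A⁻¹.
  Wb = kg·m²·s⁻²·A⁻¹.
  So Wb⁻¹ = kg⁻¹·m⁻²·s²·A.
  Sv = m²·s⁻².
  So Sv⁻² = m⁻⁴·s⁴.
  Combining: J·F·C⁻¹·Wb⁻¹·Sv⁻² = (kg·m²·s⁻²) · (kg⁻¹·m⁻²·s⁴·A²) · (s⁻¹·A⁻¹) · (kg⁻¹·m⁻²·s²·A) · (m⁻⁴·s⁴) = kg⁻¹·m⁻⁶·s⁷·A².
Left is m⁻⁴·s⁵·A; right is kg⁻¹·m⁻⁶·s⁷·A² — different.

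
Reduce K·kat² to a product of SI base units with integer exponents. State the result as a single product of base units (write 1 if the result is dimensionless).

s⁻²·K·mol²

kat = s⁻¹·mol.
So kat² = s⁻²·mol².
Combining: K·kat² = K · (s⁻²·mol²) = s⁻²·K·mol².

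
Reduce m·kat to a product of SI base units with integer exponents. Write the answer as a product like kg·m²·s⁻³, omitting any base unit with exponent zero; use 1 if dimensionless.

kat = mol/s = s⁻¹·mol (catalytic activity).
Combining: m·kat = m · (s⁻¹·mol) = m·s⁻¹·mol.

m·s⁻¹·mol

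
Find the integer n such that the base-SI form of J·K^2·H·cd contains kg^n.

2

J = N·m (work = force × distance),
    = kg·m²·s⁻².
H = Wb/A (inductance = flux per current),
    = kg·m²·s⁻²·A⁻².
Combining: J·K²·H·cd = (kg·m²·s⁻²) · K² · (kg·m²·s⁻²·A⁻²) · cd = kg²·m⁴·s⁻⁴·A⁻²·K²·cd.
The exponent of kg is 2.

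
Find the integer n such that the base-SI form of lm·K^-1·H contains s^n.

lm = cd·sr = cd (luminous flux; sr is dimensionless).
H = Wb/A (inductance = flux per current),
    = kg·m²·s⁻²·A⁻².
Combining: lm·K⁻¹·H = cd · K⁻¹ · (kg·m²·s⁻²·A⁻²) = kg·m²·s⁻²·A⁻²·K⁻¹·cd.
The exponent of s is -2.

-2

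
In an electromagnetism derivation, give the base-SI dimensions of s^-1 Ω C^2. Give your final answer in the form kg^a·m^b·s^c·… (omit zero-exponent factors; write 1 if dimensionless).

Ω = V/A (resistance = voltage per current),
    = kg·m²·s⁻³·A⁻².
C = A·s = s·A (charge = current × time).
So C² = s²·A².
Combining: s⁻¹·Ω·C² = s⁻¹ · (kg·m²·s⁻³·A⁻²) · (s²·A²) = kg·m²·s⁻².

kg·m²·s⁻²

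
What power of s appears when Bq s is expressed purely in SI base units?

0

Bq = s⁻¹.
Combining: Bq·s = s⁻¹ · s = 1.
The exponent of s is 0.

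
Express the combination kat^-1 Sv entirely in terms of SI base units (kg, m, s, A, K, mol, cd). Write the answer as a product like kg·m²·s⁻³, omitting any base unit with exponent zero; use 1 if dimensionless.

m²·s⁻¹·mol⁻¹

kat = s⁻¹·mol.
So kat⁻¹ = s·mol⁻¹.
Sv = m²·s⁻².
Combining: kat⁻¹·Sv = (s·mol⁻¹) · (m²·s⁻²) = m²·s⁻¹·mol⁻¹.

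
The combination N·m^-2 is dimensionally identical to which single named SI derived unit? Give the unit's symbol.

Pa

N = kg·m·s⁻².
Combining: N·m⁻² = (kg·m·s⁻²) · m⁻² = kg·m⁻¹·s⁻².
kg·m⁻¹·s⁻² is the base-SI form of the pascal.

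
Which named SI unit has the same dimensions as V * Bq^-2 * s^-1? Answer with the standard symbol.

Wb

V = W/A (potential = power per current),
    = kg·m²·s⁻³·A⁻¹.
Bq = 1/s = s⁻¹ (activity is decays per second).
So Bq⁻² = s².
Combining: V·Bq⁻²·s⁻¹ = (kg·m²·s⁻³·A⁻¹) · s² · s⁻¹ = kg·m²·s⁻²·A⁻¹.
kg·m²·s⁻²·A⁻¹ is the base-SI form of the weber.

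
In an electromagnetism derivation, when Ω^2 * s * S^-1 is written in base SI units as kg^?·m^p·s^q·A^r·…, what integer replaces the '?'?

3

Ω = kg·m²·s⁻³·A⁻².
So Ω² = kg²·m⁴·s⁻⁶·A⁻⁴.
S = kg⁻¹·m⁻²·s³·A².
So S⁻¹ = kg·m²·s⁻³·A⁻².
Combining: Ω²·s·S⁻¹ = (kg²·m⁴·s⁻⁶·A⁻⁴) · s · (kg·m²·s⁻³·A⁻²) = kg³·m⁶·s⁻⁸·A⁻⁶.
The exponent of kg is 3.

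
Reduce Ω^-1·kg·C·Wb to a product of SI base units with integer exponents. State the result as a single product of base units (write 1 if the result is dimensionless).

kg·s²·A²

Ω = V/A (resistance = voltage per current),
    = kg·m²·s⁻³·A⁻².
So Ω⁻¹ = kg⁻¹·m⁻²·s³·A².
C = A·s = s·A (charge = current × time).
Wb = V·s (flux: a volt is a weber per second),
    = kg·m²·s⁻²·A⁻¹.
Combining: Ω⁻¹·kg·C·Wb = (kg⁻¹·m⁻²·s³·A²) · kg · (s·A) · (kg·m²·s⁻²·A⁻¹) = kg·s²·A².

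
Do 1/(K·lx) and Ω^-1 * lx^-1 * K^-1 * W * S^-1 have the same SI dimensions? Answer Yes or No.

No

Left side:
  lx = lm/m² (illuminance = luminous flux per area),
      = m⁻²·cd.
  So lx⁻¹ = m²·cd⁻¹.
  Combining: K⁻¹·lx⁻¹ = K⁻¹ · (m²·cd⁻¹) = m²·K⁻¹·cd⁻¹.
Right side:
  Ω = kg·m²·s⁻³·A⁻².
  So Ω⁻¹ = kg⁻¹·m⁻²·s³·A².
  lx = m⁻²·cd.
  So lx⁻¹ = m²·cd⁻¹.
  W = kg·m²·s⁻³.
  S = kg⁻¹·m⁻²·s³·A².
  So S⁻¹ = kg·m²·s⁻³·A⁻².
  Combining: Ω⁻¹·lx⁻¹·K⁻¹·W·S⁻¹ = (kg⁻¹·m⁻²·s³·A²) · (m²·cd⁻¹) · K⁻¹ · (kg·m²·s⁻³) · (kg·m²·s⁻³·A⁻²) = kg·m⁴·s⁻³·K⁻¹·cd⁻¹.
Left is m²·K⁻¹·cd⁻¹; right is kg·m⁴·s⁻³·K⁻¹·cd⁻¹ — different.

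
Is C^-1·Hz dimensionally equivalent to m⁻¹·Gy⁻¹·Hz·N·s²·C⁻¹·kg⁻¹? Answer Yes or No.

Left side:
  C = A·s = s·A (charge = current × time).
  So C⁻¹ = s⁻¹·A⁻¹.
  Hz = 1/s = s⁻¹ (frequency is cycles per second).
  Combining: C⁻¹·Hz = (s⁻¹·A⁻¹) · s⁻¹ = s⁻²·A⁻¹.
Right side:
  Gy = m²·s⁻².
  So Gy⁻¹ = m⁻²·s².
  Hz = s⁻¹.
  N = kg·m·s⁻².
  C = s·A.
  So C⁻¹ = s⁻¹·A⁻¹.
  Combining: m⁻¹·Gy⁻¹·Hz·N·s²·C⁻¹·kg⁻¹ = m⁻¹ · (m⁻²·s²) · s⁻¹ · (kg·m·s⁻²) · s² · (s⁻¹·A⁻¹) · kg⁻¹ = m⁻²·A⁻¹.
Left is s⁻²·A⁻¹; right is m⁻²·A⁻¹ — different.

No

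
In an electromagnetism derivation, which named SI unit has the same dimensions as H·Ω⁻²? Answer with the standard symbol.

H = kg·m²·s⁻²·A⁻².
Ω = kg·m²·s⁻³·A⁻².
So Ω⁻² = kg⁻²·m⁻⁴·s⁶·A⁴.
Combining: H·Ω⁻² = (kg·m²·s⁻²·A⁻²) · (kg⁻²·m⁻⁴·s⁶·A⁴) = kg⁻¹·m⁻²·s⁴·A².
kg⁻¹·m⁻²·s⁴·A² is the base-SI form of the farad.

F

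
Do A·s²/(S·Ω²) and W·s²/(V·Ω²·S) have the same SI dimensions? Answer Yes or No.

Yes

Left side:
  S = 1/Ω (conductance is reciprocal resistance),
      = kg⁻¹·m⁻²·s³·A².
  So S⁻¹ = kg·m²·s⁻³·A⁻².
  Ω = V/A (resistance = voltage per current),
      = kg·m²·s⁻³·A⁻².
  So Ω⁻² = kg⁻²·m⁻⁴·s⁶·A⁴.
  Combining: A·S⁻¹·Ω⁻²·s² = A · (kg·m²·s⁻³·A⁻²) · (kg⁻²·m⁻⁴·s⁶·A⁴) · s² = kg⁻¹·m⁻²·s⁵·A³.
Right side:
  W = J/s (power = energy per time),
      = kg·m²·s⁻³.
  V = W/A (potential = power per current),
      = kg·m²·s⁻³·A⁻¹.
  So V⁻¹ = kg⁻¹·m⁻²·s³·A.
  Ω = V/A (resistance = voltage per current),
      = kg·m²·s⁻³·A⁻².
  So Ω⁻² = kg⁻²·m⁻⁴·s⁶·A⁴.
  S = 1/Ω (conductance is reciprocal resistance),
      = kg⁻¹·m⁻²·s³·A².
  So S⁻¹ = kg·m²·s⁻³·A⁻².
  Combining: W·V⁻¹·Ω⁻²·S⁻¹·s² = (kg·m²·s⁻³) · (kg⁻¹·m⁻²·s³·A) · (kg⁻²·m⁻⁴·s⁶·A⁴) · (kg·m²·s⁻³·A⁻²) · s² = kg⁻¹·m⁻²·s⁵·A³.
Both reduce to kg⁻¹·m⁻²·s⁵·A³.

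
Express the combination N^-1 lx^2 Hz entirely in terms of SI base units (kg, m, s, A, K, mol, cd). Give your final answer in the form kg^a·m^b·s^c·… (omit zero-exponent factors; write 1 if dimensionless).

kg⁻¹·m⁻⁵·s·cd²

N = kg·m/s² = kg·m·s⁻² (force = mass × acceleration).
So N⁻¹ = kg⁻¹·m⁻¹·s².
lx = lm/m² (illuminance = luminous flux per area),
    = m⁻²·cd.
So lx² = m⁻⁴·cd².
Hz = 1/s = s⁻¹ (frequency is cycles per second).
Combining: N⁻¹·lx²·Hz = (kg⁻¹·m⁻¹·s²) · (m⁻⁴·cd²) · s⁻¹ = kg⁻¹·m⁻⁵·s·cd².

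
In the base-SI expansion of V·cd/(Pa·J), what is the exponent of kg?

-1

Pa = N/m² (pressure = force per area),
    = kg·m⁻¹·s⁻².
So Pa⁻¹ = kg⁻¹·m·s².
J = N·m (work = force × distance),
    = kg·m²·s⁻².
So J⁻¹ = kg⁻¹·m⁻²·s².
V = W/A (potential = power per current),
    = kg·m²·s⁻³·A⁻¹.
Combining: Pa⁻¹·J⁻¹·V·cd = (kg⁻¹·m·s²) · (kg⁻¹·m⁻²·s²) · (kg·m²·s⁻³·A⁻¹) · cd = kg⁻¹·m·s·A⁻¹·cd.
The exponent of kg is -1.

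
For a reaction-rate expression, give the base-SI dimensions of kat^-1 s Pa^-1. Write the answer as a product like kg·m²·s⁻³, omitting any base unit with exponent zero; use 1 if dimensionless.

kg⁻¹·m·s⁴·mol⁻¹

kat = s⁻¹·mol.
So kat⁻¹ = s·mol⁻¹.
Pa = kg·m⁻¹·s⁻².
So Pa⁻¹ = kg⁻¹·m·s².
Combining: kat⁻¹·s·Pa⁻¹ = (s·mol⁻¹) · s · (kg⁻¹·m·s²) = kg⁻¹·m·s⁴·mol⁻¹.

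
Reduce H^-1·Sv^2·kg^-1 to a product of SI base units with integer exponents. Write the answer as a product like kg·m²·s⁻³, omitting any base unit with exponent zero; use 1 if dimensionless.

H = kg·m²·s⁻²·A⁻².
So H⁻¹ = kg⁻¹·m⁻²·s²·A².
Sv = m²·s⁻².
So Sv² = m⁴·s⁻⁴.
Combining: H⁻¹·Sv²·kg⁻¹ = (kg⁻¹·m⁻²·s²·A²) · (m⁴·s⁻⁴) · kg⁻¹ = kg⁻²·m²·s⁻²·A².

kg⁻²·m²·s⁻²·A²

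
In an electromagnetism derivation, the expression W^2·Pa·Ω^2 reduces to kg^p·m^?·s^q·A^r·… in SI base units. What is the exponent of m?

7

W = J/s (power = energy per time),
    = kg·m²·s⁻³.
So W² = kg²·m⁴·s⁻⁶.
Pa = N/m² (pressure = force per area),
    = kg·m⁻¹·s⁻².
Ω = V/A (resistance = voltage per current),
    = kg·m²·s⁻³·A⁻².
So Ω² = kg²·m⁴·s⁻⁶·A⁻⁴.
Combining: W²·Pa·Ω² = (kg²·m⁴·s⁻⁶) · (kg·m⁻¹·s⁻²) · (kg²·m⁴·s⁻⁶·A⁻⁴) = kg⁵·m⁷·s⁻¹⁴·A⁻⁴.
The exponent of m is 7.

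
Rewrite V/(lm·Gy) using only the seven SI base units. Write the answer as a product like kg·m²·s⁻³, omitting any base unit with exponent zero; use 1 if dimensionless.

lm = cd·sr = cd (luminous flux; sr is dimensionless).
So lm⁻¹ = cd⁻¹.
V = W/A (potential = power per current),
    = kg·m²·s⁻³·A⁻¹.
Gy = J/kg (absorbed dose = energy per mass),
    = m²·s⁻².
So Gy⁻¹ = m⁻²·s².
Combining: lm⁻¹·V·Gy⁻¹ = cd⁻¹ · (kg·m²·s⁻³·A⁻¹) · (m⁻²·s²) = kg·s⁻¹·A⁻¹·cd⁻¹.

kg·s⁻¹·A⁻¹·cd⁻¹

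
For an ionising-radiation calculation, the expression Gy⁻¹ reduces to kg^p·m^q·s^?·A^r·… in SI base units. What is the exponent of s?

Gy = J/kg (absorbed dose = energy per mass),
    = m²·s⁻².
So Gy⁻¹ = m⁻²·s².
The exponent of s is 2.

2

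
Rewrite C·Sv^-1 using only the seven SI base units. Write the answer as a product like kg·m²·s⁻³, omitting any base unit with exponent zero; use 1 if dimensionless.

m⁻²·s³·A

C = A·s = s·A (charge = current × time).
Sv = J/kg (equivalent dose = energy per mass),
    = m²·s⁻².
So Sv⁻¹ = m⁻²·s².
Combining: C·Sv⁻¹ = (s·A) · (m⁻²·s²) = m⁻²·s³·A.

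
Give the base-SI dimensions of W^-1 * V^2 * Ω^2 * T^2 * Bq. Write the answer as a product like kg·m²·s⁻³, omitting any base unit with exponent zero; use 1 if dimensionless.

W = kg·m²·s⁻³.
So W⁻¹ = kg⁻¹·m⁻²·s³.
V = kg·m²·s⁻³·A⁻¹.
So V² = kg²·m⁴·s⁻⁶·A⁻².
Ω = kg·m²·s⁻³·A⁻².
So Ω² = kg²·m⁴·s⁻⁶·A⁻⁴.
T = kg·s⁻²·A⁻¹.
So T² = kg²·s⁻⁴·A⁻².
Bq = s⁻¹.
Combining: W⁻¹·V²·Ω²·T²·Bq = (kg⁻¹·m⁻²·s³) · (kg²·m⁴·s⁻⁶·A⁻²) · (kg²·m⁴·s⁻⁶·A⁻⁴) · (kg²·s⁻⁴·A⁻²) · s⁻¹ = kg⁵·m⁶·s⁻¹⁴·A⁻⁸.

kg⁵·m⁶·s⁻¹⁴·A⁻⁸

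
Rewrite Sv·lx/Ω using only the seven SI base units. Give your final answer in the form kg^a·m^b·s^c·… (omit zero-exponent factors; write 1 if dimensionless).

kg⁻¹·m⁻²·s·A²·cd

Sv = m²·s⁻².
lx = m⁻²·cd.
Ω = kg·m²·s⁻³·A⁻².
So Ω⁻¹ = kg⁻¹·m⁻²·s³·A².
Combining: Sv·lx·Ω⁻¹ = (m²·s⁻²) · (m⁻²·cd) · (kg⁻¹·m⁻²·s³·A²) = kg⁻¹·m⁻²·s·A²·cd.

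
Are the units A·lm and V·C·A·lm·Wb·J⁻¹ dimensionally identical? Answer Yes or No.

No

Left side:
  lm = cd·sr = cd (luminous flux; sr is dimensionless).
  Combining: A·lm = A · cd = A·cd.
Right side:
  V = kg·m²·s⁻³·A⁻¹.
  C = s·A.
  lm = cd.
  Wb = kg·m²·s⁻²·A⁻¹.
  J = kg·m²·s⁻².
  So J⁻¹ = kg⁻¹·m⁻²·s².
  Combining: V·C·A·lm·Wb·J⁻¹ = (kg·m²·s⁻³·A⁻¹) · (s·A) · A · cd · (kg·m²·s⁻²·A⁻¹) · (kg⁻¹·m⁻²·s²) = kg·m²·s⁻²·cd.
Left is A·cd; right is kg·m²·s⁻²·cd — different.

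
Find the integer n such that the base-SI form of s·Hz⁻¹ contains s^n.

2

Hz = s⁻¹.
So Hz⁻¹ = s.
Combining: s·Hz⁻¹ = s · s = s².
The exponent of s is 2.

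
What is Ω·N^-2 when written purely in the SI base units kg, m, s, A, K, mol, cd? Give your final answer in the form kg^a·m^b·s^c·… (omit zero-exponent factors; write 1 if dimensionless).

Ω = V/A (resistance = voltage per current),
    = kg·m²·s⁻³·A⁻².
N = kg·m/s² = kg·m·s⁻² (force = mass × acceleration).
So N⁻² = kg⁻²·m⁻²·s⁴.
Combining: Ω·N⁻² = (kg·m²·s⁻³·A⁻²) · (kg⁻²·m⁻²·s⁴) = kg⁻¹·s·A⁻².

kg⁻¹·s·A⁻²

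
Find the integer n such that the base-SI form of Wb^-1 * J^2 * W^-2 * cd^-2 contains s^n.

4

Wb = V·s (flux: a volt is a weber per second),
    = kg·m²·s⁻²·A⁻¹.
So Wb⁻¹ = kg⁻¹·m⁻²·s²·A.
J = N·m (work = force × distance),
    = kg·m²·s⁻².
So J² = kg²·m⁴·s⁻⁴.
W = J/s (power = energy per time),
    = kg·m²·s⁻³.
So W⁻² = kg⁻²·m⁻⁴·s⁶.
Combining: Wb⁻¹·J²·W⁻²·cd⁻² = (kg⁻¹·m⁻²·s²·A) · (kg²·m⁴·s⁻⁴) · (kg⁻²·m⁻⁴·s⁶) · cd⁻² = kg⁻¹·m⁻²·s⁴·A·cd⁻².
The exponent of s is 4.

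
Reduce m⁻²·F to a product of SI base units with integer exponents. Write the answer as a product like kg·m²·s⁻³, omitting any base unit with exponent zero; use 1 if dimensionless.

kg⁻¹·m⁻⁴·s⁴·A²

F = C/V (capacitance = charge per voltage),
    = A·s/(kg·m²·s⁻³·A⁻¹) (substituting C and V),
    = kg⁻¹·m⁻²·s⁴·A².
Combining: m⁻²·F = m⁻² · (kg⁻¹·m⁻²·s⁴·A²) = kg⁻¹·m⁻⁴·s⁴·A².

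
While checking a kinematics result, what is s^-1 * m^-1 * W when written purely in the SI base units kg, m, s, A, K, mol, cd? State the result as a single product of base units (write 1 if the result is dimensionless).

W = J/s (power = energy per time),
    = kg·m²·s⁻³.
Combining: s⁻¹·m⁻¹·W = s⁻¹ · m⁻¹ · (kg·m²·s⁻³) = kg·m·s⁻⁴.

kg·m·s⁻⁴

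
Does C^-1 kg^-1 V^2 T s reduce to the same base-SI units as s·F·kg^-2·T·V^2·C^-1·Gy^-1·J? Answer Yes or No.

Left side:
  C = A·s = s·A (charge = current × time).
  So C⁻¹ = s⁻¹·A⁻¹.
  V = W/A (potential = power per current),
      = kg·m²·s⁻³·A⁻¹.
  So V² = kg²·m⁴·s⁻⁶·A⁻².
  T = Wb/m² (flux density = flux per area),
      = kg·s⁻²·A⁻¹.
  Combining: C⁻¹·kg⁻¹·V²·T·s = (s⁻¹·A⁻¹) · kg⁻¹ · (kg²·m⁴·s⁻⁶·A⁻²) · (kg·s⁻²·A⁻¹) · s = kg²·m⁴·s⁻⁸·A⁻⁴.
Right side:
  F = C/V (capacitance = charge per voltage),
      = A·s/(kg·m²·s⁻³·A⁻¹) (substituting C and V),
      = kg⁻¹·m⁻²·s⁴·A².
  T = Wb/m² (flux density = flux per area),
      = kg·s⁻²·A⁻¹.
  V = W/A (potential = power per current),
      = kg·m²·s⁻³·A⁻¹.
  So V² = kg²·m⁴·s⁻⁶·A⁻².
  C = A·s = s·A (charge = current × time).
  So C⁻¹ = s⁻¹·A⁻¹.
  Gy = J/kg (absorbed dose = energy per mass),
      = m²·s⁻².
  So Gy⁻¹ = m⁻²·s².
  J = N·m (work = force × distance),
      = kg·m²·s⁻².
  Combining: s·F·kg⁻²·T·V²·C⁻¹·Gy⁻¹·J = s · (kg⁻¹·m⁻²·s⁴·A²) · kg⁻² · (kg·s⁻²·A⁻¹) · (kg²·m⁴·s⁻⁶·A⁻²) · (s⁻¹·A⁻¹) · (m⁻²·s²) · (kg·m²·s⁻²) = kg·m²·s⁻⁴·A⁻².
Left is kg²·m⁴·s⁻⁸·A⁻⁴; right is kg·m²·s⁻⁴·A⁻² — different.

No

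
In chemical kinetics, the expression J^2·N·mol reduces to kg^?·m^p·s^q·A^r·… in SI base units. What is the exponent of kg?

3

J = kg·m²·s⁻².
So J² = kg²·m⁴·s⁻⁴.
N = kg·m·s⁻².
Combining: J²·N·mol = (kg²·m⁴·s⁻⁴) · (kg·m·s⁻²) · mol = kg³·m⁵·s⁻⁶·mol.
The exponent of kg is 3.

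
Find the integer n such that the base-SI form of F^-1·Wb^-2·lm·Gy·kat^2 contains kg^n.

-1

F = C/V (capacitance = charge per voltage),
    = A·s/(kg·m²·s⁻³·A⁻¹) (substituting C and V),
    = kg⁻¹·m⁻²·s⁴·A².
So F⁻¹ = kg·m²·s⁻⁴·A⁻².
Wb = V·s (flux: a volt is a weber per second),
    = kg·m²·s⁻²·A⁻¹.
So Wb⁻² = kg⁻²·m⁻⁴·s⁴·A².
lm = cd·sr = cd (luminous flux; sr is dimensionless).
Gy = J/kg (absorbed dose = energy per mass),
    = m²·s⁻².
kat = mol/s = s⁻¹·mol (catalytic activity).
So kat² = s⁻²·mol².
Combining: F⁻¹·Wb⁻²·lm·Gy·kat² = (kg·m²·s⁻⁴·A⁻²) · (kg⁻²·m⁻⁴·s⁴·A²) · cd · (m²·s⁻²) · (s⁻²·mol²) = kg⁻¹·s⁻⁴·mol²·cd.
The exponent of kg is -1.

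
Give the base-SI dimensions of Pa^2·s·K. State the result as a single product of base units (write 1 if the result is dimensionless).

Pa = kg·m⁻¹·s⁻².
So Pa² = kg²·m⁻²·s⁻⁴.
Combining: Pa²·s·K = (kg²·m⁻²·s⁻⁴) · s · K = kg²·m⁻²·s⁻³·K.

kg²·m⁻²·s⁻³·K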